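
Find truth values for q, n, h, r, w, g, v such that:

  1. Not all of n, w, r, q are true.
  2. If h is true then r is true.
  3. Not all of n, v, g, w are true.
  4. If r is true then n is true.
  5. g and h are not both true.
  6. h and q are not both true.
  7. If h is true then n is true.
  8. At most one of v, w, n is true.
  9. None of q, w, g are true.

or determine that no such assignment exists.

q = False, n = True, h = False, r = True, w = False, g = False, v = False

  (1) {n, w, r, q}: 2/4 true — not all ✓
  (2) h=F ⇒ r: vacuous ✓
  (3) {n, v, g, w}: 1/4 true — not all ✓
  (4) r=T ⇒ n: T ✓
  (5) g=F, h=F — not both ✓
  (6) h=F, q=F — not both ✓
  (7) h=F ⇒ n: vacuous ✓
  (8) {v, w, n}: 1 true — at most one ✓
  (9) {q, w, g}: 0 true — none ✓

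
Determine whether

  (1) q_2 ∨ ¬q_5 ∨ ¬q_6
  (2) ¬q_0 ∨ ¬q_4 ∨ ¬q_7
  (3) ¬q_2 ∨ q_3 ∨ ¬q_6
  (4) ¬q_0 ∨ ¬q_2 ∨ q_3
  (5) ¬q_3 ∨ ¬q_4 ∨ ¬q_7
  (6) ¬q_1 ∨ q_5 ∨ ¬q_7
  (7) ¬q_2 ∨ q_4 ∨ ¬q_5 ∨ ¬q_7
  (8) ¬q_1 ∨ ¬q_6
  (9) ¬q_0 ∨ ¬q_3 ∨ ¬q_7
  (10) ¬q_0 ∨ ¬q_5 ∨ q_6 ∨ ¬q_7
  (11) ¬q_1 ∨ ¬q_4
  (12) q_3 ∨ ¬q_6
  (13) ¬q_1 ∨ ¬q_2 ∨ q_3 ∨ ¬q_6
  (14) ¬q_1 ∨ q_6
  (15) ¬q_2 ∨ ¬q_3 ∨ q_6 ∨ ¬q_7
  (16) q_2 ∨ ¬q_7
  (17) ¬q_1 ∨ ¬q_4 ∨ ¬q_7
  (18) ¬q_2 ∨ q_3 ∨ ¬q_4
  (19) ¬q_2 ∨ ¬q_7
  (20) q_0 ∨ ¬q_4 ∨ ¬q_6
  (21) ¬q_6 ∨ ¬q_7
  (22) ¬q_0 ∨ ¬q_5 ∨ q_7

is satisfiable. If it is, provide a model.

Set q_0 = False.
Try q_1 = True:
  (¬q_1 ∨ ¬q_6) forces q_6 = False.
  clause (¬q_1 ∨ q_6) is falsified — backtrack.
So q_1 = False.
Set q_2 = True.
  then (¬q_2 ∨ ¬q_7) forces q_7 = False.
Set q_3 = True.
Set q_4 = False.
Set q_5 = True.
Set q_6 = True.
All clauses satisfied.

q_0: False; q_1: False; q_2: True; q_3: True; q_4: False; q_5: True; q_6: True; q_7: False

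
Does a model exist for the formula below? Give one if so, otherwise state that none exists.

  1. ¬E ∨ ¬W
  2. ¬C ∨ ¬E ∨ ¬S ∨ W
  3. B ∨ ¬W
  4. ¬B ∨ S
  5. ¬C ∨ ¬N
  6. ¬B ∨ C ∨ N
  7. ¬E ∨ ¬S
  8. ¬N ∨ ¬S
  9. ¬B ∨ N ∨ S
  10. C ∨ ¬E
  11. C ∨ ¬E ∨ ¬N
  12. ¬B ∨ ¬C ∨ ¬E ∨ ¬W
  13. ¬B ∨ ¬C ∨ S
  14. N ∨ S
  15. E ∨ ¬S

Set E = False.
  then (E ∨ ¬S) forces S = False.
  then (¬B ∨ S) forces B = False.
  then (N ∨ S) forces N = True.
  then (B ∨ ¬W) forces W = False.
  then (¬C ∨ ¬N) forces C = False.
All clauses satisfied.

E = False, W = False, C = False, B = False, S = False, N = True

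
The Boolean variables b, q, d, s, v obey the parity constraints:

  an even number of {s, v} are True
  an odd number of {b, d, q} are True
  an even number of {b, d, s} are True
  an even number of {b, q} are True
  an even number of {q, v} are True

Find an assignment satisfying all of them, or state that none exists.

Unsatisfiable — no assignment works.

Adding constraints 1, 2, 3, 5 mod 2: every variable appears an even number of times on the left, so the left side is 0.
But the right sides sum to 1 (mod 2). 0 ≠ 1 — the system is inconsistent.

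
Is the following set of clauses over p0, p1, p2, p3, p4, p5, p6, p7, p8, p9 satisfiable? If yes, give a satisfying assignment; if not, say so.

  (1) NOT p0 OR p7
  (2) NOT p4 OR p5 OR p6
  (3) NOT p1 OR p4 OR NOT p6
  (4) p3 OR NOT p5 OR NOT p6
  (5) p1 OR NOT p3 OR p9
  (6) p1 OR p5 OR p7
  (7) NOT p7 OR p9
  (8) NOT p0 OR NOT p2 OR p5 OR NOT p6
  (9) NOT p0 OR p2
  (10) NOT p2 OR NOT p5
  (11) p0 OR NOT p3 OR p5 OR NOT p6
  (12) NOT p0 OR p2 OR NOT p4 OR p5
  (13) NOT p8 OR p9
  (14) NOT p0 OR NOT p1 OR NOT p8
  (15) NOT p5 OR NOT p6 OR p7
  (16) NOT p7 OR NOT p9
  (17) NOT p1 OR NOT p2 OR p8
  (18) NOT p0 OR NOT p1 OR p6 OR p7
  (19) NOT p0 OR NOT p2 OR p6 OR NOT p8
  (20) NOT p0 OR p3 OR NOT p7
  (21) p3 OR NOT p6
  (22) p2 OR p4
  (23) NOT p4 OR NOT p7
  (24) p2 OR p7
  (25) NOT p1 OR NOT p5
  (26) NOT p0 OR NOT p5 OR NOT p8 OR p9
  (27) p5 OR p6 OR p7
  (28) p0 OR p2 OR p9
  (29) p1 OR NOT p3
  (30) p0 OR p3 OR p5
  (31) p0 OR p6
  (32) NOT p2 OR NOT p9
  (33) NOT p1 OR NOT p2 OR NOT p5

The formula is unsatisfiable.

Case p7 = True:
  (NOT p7 OR p9) forces p9 = True.
  Clause (NOT p7 OR NOT p9) is falsified — contradiction.
Case p7 = False:
  (NOT p0 OR p7) forces p0 = False.
  (p2 OR p7) forces p2 = True.
  (NOT p2 OR NOT p5) forces p5 = False.
  (p1 OR p5 OR p7) forces p1 = True.
  (NOT p1 OR NOT p2 OR p8) forces p8 = True.
  (NOT p8 OR p9) forces p9 = True.
  Clause (NOT p2 OR NOT p9) is falsified — contradiction.
Both cases fail, so the formula is unsatisfiable.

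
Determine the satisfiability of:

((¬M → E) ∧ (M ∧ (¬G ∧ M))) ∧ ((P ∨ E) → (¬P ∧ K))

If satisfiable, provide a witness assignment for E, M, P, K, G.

E: True, M: True, P: False, K: True, G: False

  (¬M → E) ∧ (M ∧ (¬G ∧ M)) = True
    ¬M → E = True
      ¬M = False
    M ∧ (¬G ∧ M) = True
      ¬G ∧ M = True
        ¬G = True
  (P ∨ E) → (¬P ∧ K) = True
    P ∨ E = True
    ¬P ∧ K = True
      ¬P = True
Both conjuncts True, so the formula holds.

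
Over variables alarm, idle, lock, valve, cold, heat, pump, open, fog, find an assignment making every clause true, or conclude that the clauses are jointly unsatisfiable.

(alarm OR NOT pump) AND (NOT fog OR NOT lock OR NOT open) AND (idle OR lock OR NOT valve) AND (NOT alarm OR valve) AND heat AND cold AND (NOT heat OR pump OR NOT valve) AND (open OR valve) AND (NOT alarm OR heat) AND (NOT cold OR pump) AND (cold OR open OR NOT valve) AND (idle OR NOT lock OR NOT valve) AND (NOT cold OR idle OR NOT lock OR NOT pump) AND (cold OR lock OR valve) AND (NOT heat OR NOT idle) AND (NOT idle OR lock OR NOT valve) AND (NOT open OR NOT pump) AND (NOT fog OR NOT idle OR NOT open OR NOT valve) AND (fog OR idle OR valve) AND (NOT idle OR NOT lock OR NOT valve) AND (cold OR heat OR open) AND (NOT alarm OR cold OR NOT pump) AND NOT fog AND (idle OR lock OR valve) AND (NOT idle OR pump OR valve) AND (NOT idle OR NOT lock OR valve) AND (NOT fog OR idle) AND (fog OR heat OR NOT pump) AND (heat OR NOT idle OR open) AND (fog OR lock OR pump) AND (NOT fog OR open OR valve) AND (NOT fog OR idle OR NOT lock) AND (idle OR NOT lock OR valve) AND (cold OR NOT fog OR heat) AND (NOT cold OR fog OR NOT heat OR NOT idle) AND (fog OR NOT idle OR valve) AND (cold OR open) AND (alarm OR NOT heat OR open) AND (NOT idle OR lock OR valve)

No satisfying assignment exists.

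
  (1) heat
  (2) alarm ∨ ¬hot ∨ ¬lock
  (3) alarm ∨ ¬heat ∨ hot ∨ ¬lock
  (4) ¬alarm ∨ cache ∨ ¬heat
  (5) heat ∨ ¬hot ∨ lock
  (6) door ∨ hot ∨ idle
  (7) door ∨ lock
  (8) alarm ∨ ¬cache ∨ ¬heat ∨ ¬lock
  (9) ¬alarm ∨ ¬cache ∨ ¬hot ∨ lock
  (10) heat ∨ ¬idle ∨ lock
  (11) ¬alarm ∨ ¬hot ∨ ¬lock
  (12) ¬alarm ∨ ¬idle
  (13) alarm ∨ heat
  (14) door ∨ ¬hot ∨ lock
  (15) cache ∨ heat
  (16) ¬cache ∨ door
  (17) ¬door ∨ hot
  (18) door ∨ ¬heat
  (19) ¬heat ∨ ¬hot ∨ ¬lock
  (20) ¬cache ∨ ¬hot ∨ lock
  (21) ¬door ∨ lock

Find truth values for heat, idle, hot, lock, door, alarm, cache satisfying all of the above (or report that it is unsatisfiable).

Case heat = True:
  (door ∨ ¬heat) forces door = True.
  (¬door ∨ hot) forces hot = True.
  (¬heat ∨ ¬hot ∨ ¬lock) forces lock = False.
  Clause (¬door ∨ lock) is falsified — contradiction.
Case heat = False:
  Clause (heat) is falsified — contradiction.
Both cases fail, so the formula is unsatisfiable.

Unsatisfiable — no assignment works.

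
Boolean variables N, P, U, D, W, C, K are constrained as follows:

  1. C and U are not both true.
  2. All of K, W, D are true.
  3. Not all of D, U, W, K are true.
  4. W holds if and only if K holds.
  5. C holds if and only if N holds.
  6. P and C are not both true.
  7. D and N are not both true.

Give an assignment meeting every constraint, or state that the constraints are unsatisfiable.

N = False, P = False, U = False, D = True, W = True, C = False, K = True

  (1) C=F, U=F — not both ✓
  (2) {K, W, D}: all 3 true ✓
  (3) {D, U, W, K}: 3/4 true — not all ✓
  (4) W=T, K=T — same ✓
  (5) C=F, N=F — same ✓
  (6) P=F, C=F — not both ✓
  (7) D=T, N=F — not both ✓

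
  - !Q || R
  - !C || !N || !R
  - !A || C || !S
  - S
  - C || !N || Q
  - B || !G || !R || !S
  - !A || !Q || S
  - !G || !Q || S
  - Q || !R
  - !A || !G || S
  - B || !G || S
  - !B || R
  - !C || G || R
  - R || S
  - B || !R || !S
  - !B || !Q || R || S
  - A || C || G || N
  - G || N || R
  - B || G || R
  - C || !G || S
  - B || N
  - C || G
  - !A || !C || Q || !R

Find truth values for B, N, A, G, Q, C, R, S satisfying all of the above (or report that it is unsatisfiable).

B: True, N: False, A: False, G: True, Q: True, C: False, R: True, S: True

Unit clause (S) forces S = True.
Set B = True.
  then (!B || R) forces R = True.
  then (Q || !R) forces Q = True.
Set N = False.
Set A = False.
Set G = True.
Set C = False.
All clauses satisfied.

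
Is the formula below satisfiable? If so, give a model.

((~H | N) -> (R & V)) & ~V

N=F, V=F, R=T, H=T

  (~H | N) -> (R & V) = True
    ~H | N = False
      ~H = False
    R & V = False
  ~V = True
Both conjuncts True, so the formula holds.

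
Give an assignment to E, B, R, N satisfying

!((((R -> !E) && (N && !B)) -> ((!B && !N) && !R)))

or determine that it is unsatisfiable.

E=T, B=F, R=F, N=T

  !((((R -> !E) && (N && !B)) -> ((!B && !N) && !R))) = True
    ((R -> !E) && (N && !B)) -> ((!B && !N) && !R) = False
      (R -> !E) && (N && !B) = True
        R -> !E = True
          !E = False
        N && !B = True
          !B = True
      (!B && !N) && !R = False
        !B && !N = False
          !B = True
          !N = False
        !R = True
The formula evaluates to True.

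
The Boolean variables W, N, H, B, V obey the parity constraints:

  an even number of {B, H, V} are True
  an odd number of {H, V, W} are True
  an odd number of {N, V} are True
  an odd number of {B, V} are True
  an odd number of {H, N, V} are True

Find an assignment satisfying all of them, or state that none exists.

Adding constraints 1, 3, 4, 5 mod 2: every variable appears an even number of times on the left, so the left side is 0.
But the right sides sum to 1 (mod 2). 0 ≠ 1 — the system is inconsistent.

UNSATISFIABLE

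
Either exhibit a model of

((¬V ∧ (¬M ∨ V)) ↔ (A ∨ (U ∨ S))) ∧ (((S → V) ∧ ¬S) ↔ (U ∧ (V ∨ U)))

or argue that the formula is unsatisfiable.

A: False, S: True, V: False, U: False, M: False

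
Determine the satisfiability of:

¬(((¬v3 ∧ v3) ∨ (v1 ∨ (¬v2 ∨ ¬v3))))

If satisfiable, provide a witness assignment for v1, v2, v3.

v1: False; v2: True; v3: True

  ¬(((¬v3 ∧ v3) ∨ (v1 ∨ (¬v2 ∨ ¬v3)))) = True
    (¬v3 ∧ v3) ∨ (v1 ∨ (¬v2 ∨ ¬v3)) = False
      ¬v3 ∧ v3 = False
        ¬v3 = False
      v1 ∨ (¬v2 ∨ ¬v3) = False
        ¬v2 ∨ ¬v3 = False
          ¬v2 = False
          ¬v3 = False
The formula evaluates to True.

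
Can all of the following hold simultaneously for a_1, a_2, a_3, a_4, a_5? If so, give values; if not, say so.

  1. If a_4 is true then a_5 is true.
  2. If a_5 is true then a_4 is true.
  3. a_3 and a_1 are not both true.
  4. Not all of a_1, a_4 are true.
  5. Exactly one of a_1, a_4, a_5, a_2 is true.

a_1 = True, a_2 = False, a_3 = False, a_4 = False, a_5 = False

  (1) a_4=F ⇒ a_5: vacuous ✓
  (2) a_5=F ⇒ a_4: vacuous ✓
  (3) a_3=F, a_1=T — not both ✓
  (4) {a_1, a_4}: 1/2 true — not all ✓
  (5) {a_1, a_4, a_5, a_2}: 1 true — exactly one ✓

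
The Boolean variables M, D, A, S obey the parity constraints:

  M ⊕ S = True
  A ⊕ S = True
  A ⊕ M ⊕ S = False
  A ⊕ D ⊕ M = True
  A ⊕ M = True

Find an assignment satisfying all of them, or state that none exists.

No satisfying assignment exists.

Adding constraints 1, 2, 5 mod 2: every variable appears an even number of times on the left, so the left side is 0.
But the right sides sum to 1 (mod 2). 0 ≠ 1 — the system is inconsistent.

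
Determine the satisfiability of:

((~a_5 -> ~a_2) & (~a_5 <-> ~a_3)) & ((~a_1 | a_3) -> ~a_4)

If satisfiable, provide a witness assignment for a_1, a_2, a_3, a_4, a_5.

a_1=F, a_2=F, a_3=T, a_4=F, a_5=T

  (~a_5 -> ~a_2) & (~a_5 <-> ~a_3) = True
    ~a_5 -> ~a_2 = True
      ~a_5 = False
      ~a_2 = True
    ~a_5 <-> ~a_3 = True
      ~a_5 = False
      ~a_3 = False
  (~a_1 | a_3) -> ~a_4 = True
    ~a_1 | a_3 = True
      ~a_1 = True
    ~a_4 = True
Both conjuncts True, so the formula holds.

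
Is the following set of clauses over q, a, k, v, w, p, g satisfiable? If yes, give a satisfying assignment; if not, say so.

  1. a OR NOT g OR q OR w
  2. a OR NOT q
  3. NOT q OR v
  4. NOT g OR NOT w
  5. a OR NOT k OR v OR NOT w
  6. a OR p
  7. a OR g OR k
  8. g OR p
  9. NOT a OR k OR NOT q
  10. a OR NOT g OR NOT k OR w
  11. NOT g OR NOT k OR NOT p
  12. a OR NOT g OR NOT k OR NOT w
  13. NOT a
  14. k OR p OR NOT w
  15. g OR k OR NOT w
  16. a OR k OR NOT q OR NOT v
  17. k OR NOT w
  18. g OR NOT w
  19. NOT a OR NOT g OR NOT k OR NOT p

q=F, a=F, k=T, v=T, w=F, p=T, g=F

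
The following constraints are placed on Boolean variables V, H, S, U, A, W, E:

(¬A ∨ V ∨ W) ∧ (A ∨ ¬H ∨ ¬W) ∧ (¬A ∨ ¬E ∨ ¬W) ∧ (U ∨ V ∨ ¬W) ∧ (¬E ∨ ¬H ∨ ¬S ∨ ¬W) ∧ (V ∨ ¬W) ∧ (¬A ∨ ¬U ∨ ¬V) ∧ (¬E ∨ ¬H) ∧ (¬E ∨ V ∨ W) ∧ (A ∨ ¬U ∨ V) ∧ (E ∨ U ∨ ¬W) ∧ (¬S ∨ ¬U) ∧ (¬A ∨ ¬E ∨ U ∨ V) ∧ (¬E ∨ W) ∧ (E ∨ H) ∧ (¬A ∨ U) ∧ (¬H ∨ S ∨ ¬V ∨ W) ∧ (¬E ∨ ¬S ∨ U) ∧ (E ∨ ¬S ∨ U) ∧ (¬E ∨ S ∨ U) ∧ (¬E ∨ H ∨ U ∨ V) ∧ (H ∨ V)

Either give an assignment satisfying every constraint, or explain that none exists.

V = False, H = True, S = False, U = False, A = False, W = False, E = False

Set V = False.
  then (V ∨ ¬W) forces W = False.
  then (¬E ∨ V ∨ W) forces E = False.
  then (E ∨ H) forces H = True.
  then (¬A ∨ V ∨ W) forces A = False.
  then (A ∨ ¬U ∨ V) forces U = False.
  then (E ∨ ¬S ∨ U) forces S = False.
All clauses satisfied.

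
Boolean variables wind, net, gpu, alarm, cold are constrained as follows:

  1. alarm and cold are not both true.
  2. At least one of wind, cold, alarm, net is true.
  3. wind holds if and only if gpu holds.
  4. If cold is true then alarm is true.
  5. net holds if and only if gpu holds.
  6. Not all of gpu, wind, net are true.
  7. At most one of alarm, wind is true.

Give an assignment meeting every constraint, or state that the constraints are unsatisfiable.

wind: False; net: False; gpu: False; alarm: True; cold: False

  (1) alarm=T, cold=F — not both ✓
  (2) {wind, cold, alarm, net}: 1 true — at least one ✓
  (3) wind=F, gpu=F — same ✓
  (4) cold=F ⇒ alarm: vacuous ✓
  (5) net=F, gpu=F — same ✓
  (6) {gpu, wind, net}: 0/3 true — not all ✓
  (7) {alarm, wind}: 1 true — at most one ✓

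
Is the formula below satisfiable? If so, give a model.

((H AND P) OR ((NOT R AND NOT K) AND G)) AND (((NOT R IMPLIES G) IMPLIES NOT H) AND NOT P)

P = False, K = False, H = False, G = True, R = False

  (H AND P) OR ((NOT R AND NOT K) AND G) = True
    H AND P = False
    (NOT R AND NOT K) AND G = True
      NOT R AND NOT K = True
        NOT R = True
        NOT K = True
  ((NOT R IMPLIES G) IMPLIES NOT H) AND NOT P = True
    (NOT R IMPLIES G) IMPLIES NOT H = True
      NOT R IMPLIES G = True
        NOT R = True
      NOT H = True
    NOT P = True
Both conjuncts True, so the formula holds.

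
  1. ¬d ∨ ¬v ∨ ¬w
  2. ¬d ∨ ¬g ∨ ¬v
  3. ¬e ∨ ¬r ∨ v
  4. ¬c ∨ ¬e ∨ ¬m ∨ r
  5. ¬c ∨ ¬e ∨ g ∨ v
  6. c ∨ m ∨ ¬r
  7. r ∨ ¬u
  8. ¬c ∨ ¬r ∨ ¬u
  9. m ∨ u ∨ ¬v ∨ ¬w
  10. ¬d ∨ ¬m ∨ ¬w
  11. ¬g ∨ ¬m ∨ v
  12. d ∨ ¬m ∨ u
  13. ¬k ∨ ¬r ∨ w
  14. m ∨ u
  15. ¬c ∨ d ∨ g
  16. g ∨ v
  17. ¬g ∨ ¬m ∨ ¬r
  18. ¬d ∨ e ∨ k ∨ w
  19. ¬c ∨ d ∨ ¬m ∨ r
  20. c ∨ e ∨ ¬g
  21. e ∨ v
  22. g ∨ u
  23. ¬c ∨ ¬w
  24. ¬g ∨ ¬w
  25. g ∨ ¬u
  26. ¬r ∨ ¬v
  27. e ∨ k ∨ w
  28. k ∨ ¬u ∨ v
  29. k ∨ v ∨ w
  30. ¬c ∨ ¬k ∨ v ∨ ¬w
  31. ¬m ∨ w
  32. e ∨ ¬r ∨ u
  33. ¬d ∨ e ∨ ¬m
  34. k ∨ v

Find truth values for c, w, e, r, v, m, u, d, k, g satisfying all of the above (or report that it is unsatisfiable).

UNSATISFIABLE

Case r = True:
  (¬r ∨ ¬v) forces v = False.
  (¬e ∨ ¬r ∨ v) forces e = False.
  Clause (e ∨ v) is falsified — contradiction.
Case r = False:
  (r ∨ ¬u) forces u = False.
  (m ∨ u) forces m = True.
  (d ∨ ¬m ∨ u) forces d = True.
  (¬d ∨ ¬m ∨ ¬w) forces w = False.
  Clause (¬m ∨ w) is falsified — contradiction.
Both cases fail, so the formula is unsatisfiable.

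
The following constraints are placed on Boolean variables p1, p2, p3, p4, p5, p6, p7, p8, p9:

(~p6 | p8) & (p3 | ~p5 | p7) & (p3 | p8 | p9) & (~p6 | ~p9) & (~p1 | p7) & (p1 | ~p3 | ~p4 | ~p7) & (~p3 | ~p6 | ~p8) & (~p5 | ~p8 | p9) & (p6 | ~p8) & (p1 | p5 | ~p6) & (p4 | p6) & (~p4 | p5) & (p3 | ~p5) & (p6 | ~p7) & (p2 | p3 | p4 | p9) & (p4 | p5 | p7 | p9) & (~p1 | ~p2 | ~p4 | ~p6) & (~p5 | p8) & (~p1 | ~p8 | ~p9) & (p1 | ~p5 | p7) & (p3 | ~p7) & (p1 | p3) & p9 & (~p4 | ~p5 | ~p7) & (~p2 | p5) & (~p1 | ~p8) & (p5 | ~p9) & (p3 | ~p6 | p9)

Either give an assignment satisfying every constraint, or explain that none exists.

Case p9 = True:
  (~p6 | ~p9) forces p6 = False.
  (p6 | ~p8) forces p8 = False.
  (p4 | p6) forces p4 = True.
  (~p4 | p5) forces p5 = True.
  Clause (~p5 | p8) is falsified — contradiction.
Case p9 = False:
  Clause (p9) is falsified — contradiction.
Both cases fail, so the formula is unsatisfiable.

The formula is unsatisfiable.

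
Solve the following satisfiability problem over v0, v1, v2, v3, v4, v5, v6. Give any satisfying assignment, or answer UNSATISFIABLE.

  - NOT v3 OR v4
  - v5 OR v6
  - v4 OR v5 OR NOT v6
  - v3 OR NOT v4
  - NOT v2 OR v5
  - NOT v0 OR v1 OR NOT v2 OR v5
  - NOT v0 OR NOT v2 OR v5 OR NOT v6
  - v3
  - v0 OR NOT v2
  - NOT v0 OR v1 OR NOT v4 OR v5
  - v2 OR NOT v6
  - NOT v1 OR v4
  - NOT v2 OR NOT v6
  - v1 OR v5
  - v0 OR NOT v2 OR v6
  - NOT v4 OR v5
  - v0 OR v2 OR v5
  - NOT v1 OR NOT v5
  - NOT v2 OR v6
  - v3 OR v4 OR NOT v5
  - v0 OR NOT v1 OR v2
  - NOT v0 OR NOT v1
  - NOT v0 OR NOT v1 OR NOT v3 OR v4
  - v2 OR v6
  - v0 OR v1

Case v2 = True:
  (NOT v2 OR v5) forces v5 = True.
  (v3) forces v3 = True.
  (NOT v3 OR v4) forces v4 = True.
  (v0 OR NOT v2) forces v0 = True.
  (NOT v2 OR NOT v6) forces v6 = False.
  Clause (NOT v2 OR v6) is falsified — contradiction.
Case v2 = False:
  (v3) forces v3 = True.
  (NOT v3 OR v4) forces v4 = True.
  (v2 OR NOT v6) forces v6 = False.
  Clause (v2 OR v6) is falsified — contradiction.
Both cases fail, so the formula is unsatisfiable.

No satisfying assignment exists.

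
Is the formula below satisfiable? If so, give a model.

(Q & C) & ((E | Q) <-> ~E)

C = True, E = False, Q = True

  Q & C = True
  (E | Q) <-> ~E = True
    E | Q = True
    ~E = True
Both conjuncts True, so the formula holds.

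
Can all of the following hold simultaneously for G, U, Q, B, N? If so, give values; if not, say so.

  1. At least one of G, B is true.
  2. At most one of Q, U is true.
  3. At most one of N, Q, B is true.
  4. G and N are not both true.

G: True; U: True; Q: False; B: True; N: False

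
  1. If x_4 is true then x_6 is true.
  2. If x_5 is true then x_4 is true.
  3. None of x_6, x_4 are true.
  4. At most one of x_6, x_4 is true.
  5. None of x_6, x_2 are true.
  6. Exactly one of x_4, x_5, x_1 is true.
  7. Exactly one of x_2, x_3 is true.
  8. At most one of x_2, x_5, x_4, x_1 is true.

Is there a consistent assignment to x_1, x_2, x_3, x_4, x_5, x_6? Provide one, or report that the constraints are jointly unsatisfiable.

x_1 = True, x_2 = False, x_3 = True, x_4 = False, x_5 = False, x_6 = False

  (1) x_4=F ⇒ x_6: vacuous ✓
  (2) x_5=F ⇒ x_4: vacuous ✓
  (3) {x_6, x_4}: 0 true — none ✓
  (4) {x_6, x_4}: 0 true — at most one ✓
  (5) {x_6, x_2}: 0 true — none ✓
  (6) {x_4, x_5, x_1}: 1 true — exactly one ✓
  (7) {x_2, x_3}: 1 true — exactly one ✓
  (8) {x_2, x_5, x_4, x_1}: 1 true — at most one ✓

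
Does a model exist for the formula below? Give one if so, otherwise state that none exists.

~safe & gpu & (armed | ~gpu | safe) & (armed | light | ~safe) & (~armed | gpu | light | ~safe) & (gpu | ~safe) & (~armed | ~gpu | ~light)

Unit clause (~safe) forces safe = False.
Unit clause (gpu) forces gpu = True.
In (armed | ~gpu | safe) only armed is left, so armed = True.
In (~armed | ~gpu | ~light) only ~light is left, so light = False.
Check each clause:
  (~safe): ~safe holds.
  (gpu): gpu holds.
  (armed | ~gpu | safe): armed holds.
  (armed | light | ~safe): armed holds.
  (~armed | gpu | light | ~safe): gpu holds.
  (gpu | ~safe): gpu holds.
  (~armed | ~gpu | ~light): ~light holds.
All clauses satisfied.

armed=T, gpu=T, light=F, safe=F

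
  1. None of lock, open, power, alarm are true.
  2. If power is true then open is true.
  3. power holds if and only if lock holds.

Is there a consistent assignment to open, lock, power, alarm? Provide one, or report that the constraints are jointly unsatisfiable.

open: False, lock: False, power: False, alarm: False

  (1) {lock, open, power, alarm}: 0 true — none ✓
  (2) power=F ⇒ open: vacuous ✓
  (3) power=F, lock=F — same ✓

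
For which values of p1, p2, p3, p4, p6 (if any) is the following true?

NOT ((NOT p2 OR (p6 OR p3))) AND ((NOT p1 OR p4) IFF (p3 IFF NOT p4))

p1: False; p2: True; p3: False; p4: True; p6: False

  NOT ((NOT p2 OR (p6 OR p3))) = True
    NOT p2 OR (p6 OR p3) = False
      NOT p2 = False
      p6 OR p3 = False
  (NOT p1 OR p4) IFF (p3 IFF NOT p4) = True
    NOT p1 OR p4 = True
      NOT p1 = True
    p3 IFF NOT p4 = True
      NOT p4 = False
Both conjuncts True, so the formula holds.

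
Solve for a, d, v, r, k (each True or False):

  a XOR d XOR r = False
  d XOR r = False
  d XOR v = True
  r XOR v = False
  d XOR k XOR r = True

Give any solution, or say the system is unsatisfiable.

Unsatisfiable

Adding constraints 2, 3, 4 mod 2: every variable appears an even number of times on the left, so the left side is 0.
But the right sides sum to 1 (mod 2). 0 ≠ 1 — the system is inconsistent.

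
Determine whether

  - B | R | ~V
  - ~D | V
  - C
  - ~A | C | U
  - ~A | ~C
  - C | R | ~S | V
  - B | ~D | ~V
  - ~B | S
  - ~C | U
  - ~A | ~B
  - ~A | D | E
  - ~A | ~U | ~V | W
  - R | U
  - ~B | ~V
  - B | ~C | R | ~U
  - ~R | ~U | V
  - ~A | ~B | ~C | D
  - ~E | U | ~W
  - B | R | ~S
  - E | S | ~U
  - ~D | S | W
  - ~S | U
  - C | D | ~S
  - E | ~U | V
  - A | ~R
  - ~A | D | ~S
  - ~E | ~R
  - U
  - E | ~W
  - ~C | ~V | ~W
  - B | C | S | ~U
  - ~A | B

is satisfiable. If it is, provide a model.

D = False, U = True, V = False, B = True, W = False, R = False, S = True, C = True, E = True, A = False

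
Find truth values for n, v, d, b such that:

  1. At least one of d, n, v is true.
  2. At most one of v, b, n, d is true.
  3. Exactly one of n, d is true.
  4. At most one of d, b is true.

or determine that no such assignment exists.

n = False; v = False; d = True; b = False

  (1) {d, n, v}: 1 true — at least one ✓
  (2) {v, b, n, d}: 1 true — at most one ✓
  (3) {n, d}: 1 true — exactly one ✓
  (4) {d, b}: 1 true — at most one ✓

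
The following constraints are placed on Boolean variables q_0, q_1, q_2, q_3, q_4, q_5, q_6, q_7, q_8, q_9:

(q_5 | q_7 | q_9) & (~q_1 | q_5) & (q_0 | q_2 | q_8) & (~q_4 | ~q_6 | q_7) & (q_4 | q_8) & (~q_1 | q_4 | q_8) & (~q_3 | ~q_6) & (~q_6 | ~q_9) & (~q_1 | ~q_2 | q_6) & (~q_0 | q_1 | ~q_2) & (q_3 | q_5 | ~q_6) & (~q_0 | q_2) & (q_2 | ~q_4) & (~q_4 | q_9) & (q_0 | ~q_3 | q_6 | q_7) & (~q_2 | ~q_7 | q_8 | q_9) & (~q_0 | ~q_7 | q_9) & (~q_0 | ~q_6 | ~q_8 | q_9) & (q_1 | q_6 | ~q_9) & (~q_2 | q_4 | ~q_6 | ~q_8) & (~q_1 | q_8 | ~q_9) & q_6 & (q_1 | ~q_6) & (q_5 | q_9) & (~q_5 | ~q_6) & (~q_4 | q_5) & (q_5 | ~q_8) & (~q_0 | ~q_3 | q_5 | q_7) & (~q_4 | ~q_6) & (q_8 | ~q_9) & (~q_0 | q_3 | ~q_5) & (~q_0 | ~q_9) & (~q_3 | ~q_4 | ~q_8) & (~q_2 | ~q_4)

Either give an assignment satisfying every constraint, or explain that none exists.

The formula is unsatisfiable.

Case q_1 = True:
  (~q_1 | q_5) forces q_5 = True.
  (q_6) forces q_6 = True.
  Clause (~q_5 | ~q_6) is falsified — contradiction.
Case q_1 = False:
  (q_6) forces q_6 = True.
  Clause (q_1 | ~q_6) is falsified — contradiction.
Both cases fail, so the formula is unsatisfiable.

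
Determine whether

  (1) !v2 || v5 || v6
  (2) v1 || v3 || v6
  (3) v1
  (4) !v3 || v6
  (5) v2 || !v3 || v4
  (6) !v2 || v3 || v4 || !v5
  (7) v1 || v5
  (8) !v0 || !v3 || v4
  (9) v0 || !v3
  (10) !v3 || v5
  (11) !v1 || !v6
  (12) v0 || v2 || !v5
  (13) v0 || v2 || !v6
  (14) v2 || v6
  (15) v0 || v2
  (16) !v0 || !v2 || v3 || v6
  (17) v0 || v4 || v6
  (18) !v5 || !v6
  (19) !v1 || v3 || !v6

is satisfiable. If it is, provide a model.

Unit clause (v1) forces v1 = True.
In (!v1 || !v6) only !v6 is left, so v6 = False.
In (v2 || v6) only v2 is left, so v2 = True.
In (!v2 || v5 || v6) only v5 is left, so v5 = True.
In (!v3 || v6) only !v3 is left, so v3 = False.
In (!v2 || v3 || v4 || !v5) only v4 is left, so v4 = True.
In (!v0 || !v2 || v3 || v6) only !v0 is left, so v0 = False.
All clauses satisfied.

v0: False, v1: True, v2: True, v3: False, v4: True, v5: True, v6: False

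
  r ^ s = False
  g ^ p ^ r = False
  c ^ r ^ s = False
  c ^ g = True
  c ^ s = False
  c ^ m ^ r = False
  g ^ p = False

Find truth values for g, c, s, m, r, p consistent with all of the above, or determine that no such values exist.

g: True, c: False, s: False, m: False, r: False, p: True

r ^ s = F ^ F = False ✓
g ^ p ^ r = T ^ T ^ F = False ✓
c ^ r ^ s = F ^ F ^ F = False ✓
c ^ g = F ^ T = True ✓
c ^ s = F ^ F = False ✓
c ^ m ^ r = F ^ F ^ F = False ✓
g ^ p = T ^ T = False ✓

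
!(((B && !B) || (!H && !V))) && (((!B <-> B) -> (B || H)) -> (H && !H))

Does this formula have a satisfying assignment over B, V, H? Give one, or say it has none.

The conjunct ((!B <-> B) -> (B || H)) -> (H && !H) is unsatisfiable on its own:
  B=F, H=F: evaluates to False.
  B=F, H=T: evaluates to False.
  B=T, H=F: evaluates to False.
  B=T, H=T: evaluates to False.
So the whole conjunction is unsatisfiable.

Unsatisfiable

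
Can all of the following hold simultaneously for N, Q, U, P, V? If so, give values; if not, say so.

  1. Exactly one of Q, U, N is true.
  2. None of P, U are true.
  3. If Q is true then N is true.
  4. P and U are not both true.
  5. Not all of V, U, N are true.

N = True, Q = False, U = False, P = False, V = False

  (1) {Q, U, N}: 1 true — exactly one ✓
  (2) {P, U}: 0 true — none ✓
  (3) Q=F ⇒ N: vacuous ✓
  (4) P=F, U=F — not both ✓
  (5) {V, U, N}: 1/3 true — not all ✓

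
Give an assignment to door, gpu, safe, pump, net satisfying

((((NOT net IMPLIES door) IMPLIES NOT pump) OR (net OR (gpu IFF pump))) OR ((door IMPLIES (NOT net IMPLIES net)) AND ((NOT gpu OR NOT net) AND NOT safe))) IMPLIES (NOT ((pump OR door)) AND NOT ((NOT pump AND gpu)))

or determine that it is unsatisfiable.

door = False, gpu = False, safe = True, pump = False, net = False

  ((((NOT net IMPLIES door) IMPLIES NOT pump) OR (net OR (gpu IFF pump))) OR ((door IMPLIES (NOT net IMPLIES net)) AND ((NOT gpu OR NOT net) AND NOT safe))) IMPLIES (NOT ((pump OR door)) AND NOT ((NOT pump AND gpu))) = True
    (((NOT net IMPLIES door) IMPLIES NOT pump) OR (net OR (gpu IFF pump))) OR ((door IMPLIES (NOT net IMPLIES net)) AND ((NOT gpu OR NOT net) AND NOT safe)) = True
      ((NOT net IMPLIES door) IMPLIES NOT pump) OR (net OR (gpu IFF pump)) = True
        (NOT net IMPLIES door) IMPLIES NOT pump = True
          NOT net IMPLIES door = False
            NOT net = True
          NOT pump = True
        net OR (gpu IFF pump) = True
          gpu IFF pump = True
      (door IMPLIES (NOT net IMPLIES net)) AND ((NOT gpu OR NOT net) AND NOT safe) = False
        door IMPLIES (NOT net IMPLIES net) = True
          NOT net IMPLIES net = False
            NOT net = True
        (NOT gpu OR NOT net) AND NOT safe = False
          NOT gpu OR NOT net = True
            NOT gpu = True
            NOT net = True
          NOT safe = False
    NOT ((pump OR door)) AND NOT ((NOT pump AND gpu)) = True
      NOT ((pump OR door)) = True
        pump OR door = False
      NOT ((NOT pump AND gpu)) = True
        NOT pump AND gpu = False
          NOT pump = True
The formula evaluates to True.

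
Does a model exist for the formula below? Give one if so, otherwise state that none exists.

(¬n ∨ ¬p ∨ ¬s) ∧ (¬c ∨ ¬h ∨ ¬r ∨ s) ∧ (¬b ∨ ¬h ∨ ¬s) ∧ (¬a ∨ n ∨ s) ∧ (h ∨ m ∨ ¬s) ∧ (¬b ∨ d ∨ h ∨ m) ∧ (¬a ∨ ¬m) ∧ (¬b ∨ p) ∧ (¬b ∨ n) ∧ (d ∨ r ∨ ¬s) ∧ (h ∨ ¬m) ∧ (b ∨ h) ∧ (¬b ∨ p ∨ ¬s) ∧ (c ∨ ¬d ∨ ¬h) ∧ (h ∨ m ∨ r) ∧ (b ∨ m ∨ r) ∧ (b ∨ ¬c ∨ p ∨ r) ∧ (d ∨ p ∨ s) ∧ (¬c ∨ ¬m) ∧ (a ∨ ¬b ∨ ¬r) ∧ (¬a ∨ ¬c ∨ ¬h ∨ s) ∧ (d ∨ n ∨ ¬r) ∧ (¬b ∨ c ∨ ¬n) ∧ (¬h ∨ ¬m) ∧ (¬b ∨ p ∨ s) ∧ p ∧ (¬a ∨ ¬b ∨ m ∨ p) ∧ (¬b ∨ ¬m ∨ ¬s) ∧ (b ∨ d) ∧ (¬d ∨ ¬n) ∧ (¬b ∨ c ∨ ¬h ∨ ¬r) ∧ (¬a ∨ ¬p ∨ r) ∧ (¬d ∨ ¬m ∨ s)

Unit clause (p) forces p = True.
Set b = True.
  then (¬b ∨ n) forces n = True.
  then (¬b ∨ c ∨ ¬n) forces c = True.
  then (¬d ∨ ¬n) forces d = False.
  then (¬n ∨ ¬p ∨ ¬s) forces s = False.
  then (¬c ∨ ¬m) forces m = False.
  then (¬b ∨ d ∨ h ∨ m) forces h = True.
  then (¬a ∨ ¬c ∨ ¬h ∨ s) forces a = False.
  then (¬c ∨ ¬h ∨ ¬r ∨ s) forces r = False.
All clauses satisfied.

b=T; d=F; r=F; s=F; c=T; p=T; h=T; m=F; a=F; n=T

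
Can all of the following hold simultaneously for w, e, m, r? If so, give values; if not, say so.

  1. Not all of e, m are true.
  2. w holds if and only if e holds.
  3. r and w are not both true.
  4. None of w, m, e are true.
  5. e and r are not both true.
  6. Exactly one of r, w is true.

w = False, e = False, m = False, r = True

  (1) {e, m}: 0/2 true — not all ✓
  (2) w=F, e=F — same ✓
  (3) r=T, w=F — not both ✓
  (4) {w, m, e}: 0 true — none ✓
  (5) e=F, r=T — not both ✓
  (6) {r, w}: 1 true — exactly one ✓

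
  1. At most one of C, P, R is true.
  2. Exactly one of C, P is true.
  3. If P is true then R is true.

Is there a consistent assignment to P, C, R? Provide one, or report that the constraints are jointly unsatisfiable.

P=F; C=T; R=F

  (1) {C, P, R}: 1 true — at most one ✓
  (2) {C, P}: 1 true — exactly one ✓
  (3) P=F ⇒ R: vacuous ✓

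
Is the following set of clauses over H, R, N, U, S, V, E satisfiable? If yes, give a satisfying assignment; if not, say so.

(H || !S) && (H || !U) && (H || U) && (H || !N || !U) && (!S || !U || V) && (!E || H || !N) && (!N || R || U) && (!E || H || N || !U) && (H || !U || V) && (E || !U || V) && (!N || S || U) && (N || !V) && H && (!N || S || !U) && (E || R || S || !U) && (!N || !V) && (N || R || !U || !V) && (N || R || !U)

H = True, R = True, N = True, U = False, S = True, V = False, E = True

Unit clause (H) forces H = True.
Set R = True.
Set N = True.
  then (!N || !V) forces V = False.
Set U = False.
  then (!N || S || U) forces S = True.
Set E = True.
All clauses satisfied.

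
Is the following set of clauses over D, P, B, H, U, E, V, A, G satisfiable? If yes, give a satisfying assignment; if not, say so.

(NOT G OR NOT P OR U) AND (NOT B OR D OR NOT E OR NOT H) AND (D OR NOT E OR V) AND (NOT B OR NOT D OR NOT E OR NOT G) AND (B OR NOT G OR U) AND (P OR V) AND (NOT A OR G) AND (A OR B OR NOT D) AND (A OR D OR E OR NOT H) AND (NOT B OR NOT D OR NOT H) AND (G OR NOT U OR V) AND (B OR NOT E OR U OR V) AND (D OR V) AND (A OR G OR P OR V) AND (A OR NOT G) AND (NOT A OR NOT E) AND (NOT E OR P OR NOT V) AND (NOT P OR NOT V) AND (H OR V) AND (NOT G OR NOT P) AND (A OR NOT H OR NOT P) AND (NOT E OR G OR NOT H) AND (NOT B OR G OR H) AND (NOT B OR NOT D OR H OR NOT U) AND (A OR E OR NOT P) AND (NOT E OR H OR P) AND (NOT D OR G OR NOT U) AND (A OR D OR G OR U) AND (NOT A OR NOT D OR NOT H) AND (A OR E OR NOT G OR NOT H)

Set D = False.
  then (D OR V) forces V = True.
  then (NOT P OR NOT V) forces P = False.
  then (NOT E OR P OR NOT V) forces E = False.
Set B = False.
Set H = True.
  then (A OR D OR E OR NOT H) forces A = True.
  then (NOT A OR G) forces G = True.
  then (B OR NOT G OR U) forces U = True.
All clauses satisfied.

D: False, P: False, B: False, H: True, U: True, E: False, V: True, A: True, G: True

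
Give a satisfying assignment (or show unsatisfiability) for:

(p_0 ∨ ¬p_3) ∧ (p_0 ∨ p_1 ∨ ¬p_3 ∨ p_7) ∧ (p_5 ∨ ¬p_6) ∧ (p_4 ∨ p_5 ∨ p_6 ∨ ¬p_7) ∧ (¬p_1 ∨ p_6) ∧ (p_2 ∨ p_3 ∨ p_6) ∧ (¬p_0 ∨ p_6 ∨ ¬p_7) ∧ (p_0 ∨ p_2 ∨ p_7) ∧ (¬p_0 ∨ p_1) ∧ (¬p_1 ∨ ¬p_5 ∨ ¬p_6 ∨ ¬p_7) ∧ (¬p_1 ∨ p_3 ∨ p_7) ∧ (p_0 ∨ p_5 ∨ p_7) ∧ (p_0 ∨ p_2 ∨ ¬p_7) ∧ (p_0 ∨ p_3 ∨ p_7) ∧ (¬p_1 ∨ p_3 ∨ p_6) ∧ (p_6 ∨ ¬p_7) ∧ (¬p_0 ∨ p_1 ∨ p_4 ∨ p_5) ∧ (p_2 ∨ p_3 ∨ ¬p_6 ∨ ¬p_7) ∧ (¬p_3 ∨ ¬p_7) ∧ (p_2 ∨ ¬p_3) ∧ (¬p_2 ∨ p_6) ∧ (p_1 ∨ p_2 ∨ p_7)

p_0=T, p_1=T, p_2=T, p_3=T, p_4=T, p_5=T, p_6=T, p_7=F

Set p_0 = True.
  then (¬p_0 ∨ p_1) forces p_1 = True.
  then (¬p_1 ∨ p_6) forces p_6 = True.
  then (p_5 ∨ ¬p_6) forces p_5 = True.
  then (¬p_1 ∨ ¬p_5 ∨ ¬p_6 ∨ ¬p_7) forces p_7 = False.
  then (¬p_1 ∨ p_3 ∨ p_7) forces p_3 = True.
  then (p_2 ∨ ¬p_3) forces p_2 = True.
Set p_4 = True.
All clauses satisfied.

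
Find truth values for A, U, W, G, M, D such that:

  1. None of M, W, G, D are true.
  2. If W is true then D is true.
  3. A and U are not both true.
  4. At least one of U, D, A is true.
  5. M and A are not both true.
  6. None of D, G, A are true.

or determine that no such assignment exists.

A=F, U=T, W=F, G=F, M=F, D=F

  (1) {M, W, G, D}: 0 true — none ✓
  (2) W=F ⇒ D: vacuous ✓
  (3) A=F, U=T — not both ✓
  (4) {U, D, A}: 1 true — at least one ✓
  (5) M=F, A=F — not both ✓
  (6) {D, G, A}: 0 true — none ✓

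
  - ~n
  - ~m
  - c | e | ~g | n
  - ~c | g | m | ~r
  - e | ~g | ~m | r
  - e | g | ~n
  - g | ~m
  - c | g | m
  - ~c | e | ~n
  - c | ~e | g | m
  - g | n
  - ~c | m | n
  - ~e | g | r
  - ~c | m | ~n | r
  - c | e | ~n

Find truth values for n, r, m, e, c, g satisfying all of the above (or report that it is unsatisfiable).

n = False; r = False; m = False; e = True; c = False; g = True

Unit clause (~n) forces n = False.
Unit clause (~m) forces m = False.
In (g | n) only g is left, so g = True.
In (~c | m | n) only ~c is left, so c = False.
In (c | e | ~g | n) only e is left, so e = True.
Set r = False.
All clauses satisfied.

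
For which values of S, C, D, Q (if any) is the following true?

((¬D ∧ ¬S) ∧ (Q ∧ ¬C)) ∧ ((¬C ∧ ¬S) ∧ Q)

S = False, C = False, D = False, Q = True

  (¬D ∧ ¬S) ∧ (Q ∧ ¬C) = True
    ¬D ∧ ¬S = True
      ¬D = True
      ¬S = True
    Q ∧ ¬C = True
      ¬C = True
  (¬C ∧ ¬S) ∧ Q = True
    ¬C ∧ ¬S = True
      ¬C = True
      ¬S = True
Both conjuncts True, so the formula holds.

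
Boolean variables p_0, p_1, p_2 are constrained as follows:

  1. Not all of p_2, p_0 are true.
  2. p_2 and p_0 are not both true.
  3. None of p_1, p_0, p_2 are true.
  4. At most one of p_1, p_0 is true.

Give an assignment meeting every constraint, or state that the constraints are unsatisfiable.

p_0=F, p_1=F, p_2=F

  (1) {p_2, p_0}: 0/2 true — not all ✓
  (2) p_2=F, p_0=F — not both ✓
  (3) {p_1, p_0, p_2}: 0 true — none ✓
  (4) {p_1, p_0}: 0 true — at most one ✓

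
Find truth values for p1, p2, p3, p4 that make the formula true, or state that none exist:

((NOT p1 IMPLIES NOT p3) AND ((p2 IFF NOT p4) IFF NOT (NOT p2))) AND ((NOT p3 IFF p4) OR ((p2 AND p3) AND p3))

p1 = True, p2 = True, p3 = True, p4 = False

  (NOT p1 IMPLIES NOT p3) AND ((p2 IFF NOT p4) IFF NOT (NOT p2)) = True
    NOT p1 IMPLIES NOT p3 = True
      NOT p1 = False
      NOT p3 = False
    (p2 IFF NOT p4) IFF NOT (NOT p2) = True
      p2 IFF NOT p4 = True
        NOT p4 = True
      NOT (NOT p2) = True
        NOT p2 = False
  (NOT p3 IFF p4) OR ((p2 AND p3) AND p3) = True
    NOT p3 IFF p4 = True
      NOT p3 = False
    (p2 AND p3) AND p3 = True
      p2 AND p3 = True
Both conjuncts True, so the formula holds.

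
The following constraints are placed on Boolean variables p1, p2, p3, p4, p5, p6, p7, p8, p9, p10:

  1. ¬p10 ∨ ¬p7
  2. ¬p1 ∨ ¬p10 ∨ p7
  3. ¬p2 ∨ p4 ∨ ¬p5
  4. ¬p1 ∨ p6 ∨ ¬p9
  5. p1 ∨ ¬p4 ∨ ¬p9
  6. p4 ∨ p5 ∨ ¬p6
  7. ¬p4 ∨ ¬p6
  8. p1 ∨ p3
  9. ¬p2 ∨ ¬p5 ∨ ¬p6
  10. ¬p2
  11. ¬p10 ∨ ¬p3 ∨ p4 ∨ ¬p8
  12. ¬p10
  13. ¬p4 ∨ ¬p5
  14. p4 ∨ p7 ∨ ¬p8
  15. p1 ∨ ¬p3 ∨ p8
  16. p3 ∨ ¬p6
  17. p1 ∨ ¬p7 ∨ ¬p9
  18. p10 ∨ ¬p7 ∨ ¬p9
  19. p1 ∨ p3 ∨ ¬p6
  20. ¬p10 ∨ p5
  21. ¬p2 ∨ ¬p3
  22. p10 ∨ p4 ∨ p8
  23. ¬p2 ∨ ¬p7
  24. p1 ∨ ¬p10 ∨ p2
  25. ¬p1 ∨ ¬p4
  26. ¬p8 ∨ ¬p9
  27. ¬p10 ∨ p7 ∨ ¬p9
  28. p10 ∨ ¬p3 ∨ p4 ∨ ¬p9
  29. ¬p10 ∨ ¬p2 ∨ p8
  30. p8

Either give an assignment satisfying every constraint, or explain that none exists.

Unit clause (¬p2) forces p2 = False.
Unit clause (¬p10) forces p10 = False.
Unit clause (p8) forces p8 = True.
In (¬p8 ∨ ¬p9) only ¬p9 is left, so p9 = False.
Set p1 = True.
  then (¬p1 ∨ ¬p4) forces p4 = False.
  then (p4 ∨ p7 ∨ ¬p8) forces p7 = True.
Set p3 = False.
  then (p3 ∨ ¬p6) forces p6 = False.
Set p5 = False.
All clauses satisfied.

p1=T, p2=F, p3=F, p4=F, p5=F, p6=F, p7=T, p8=T, p9=F, p10=F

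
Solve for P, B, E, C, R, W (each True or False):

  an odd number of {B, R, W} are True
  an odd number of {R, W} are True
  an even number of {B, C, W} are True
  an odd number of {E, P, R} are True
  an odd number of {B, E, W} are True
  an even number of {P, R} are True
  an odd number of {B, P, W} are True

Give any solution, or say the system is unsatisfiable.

P = True; B = False; E = True; C = False; R = True; W = False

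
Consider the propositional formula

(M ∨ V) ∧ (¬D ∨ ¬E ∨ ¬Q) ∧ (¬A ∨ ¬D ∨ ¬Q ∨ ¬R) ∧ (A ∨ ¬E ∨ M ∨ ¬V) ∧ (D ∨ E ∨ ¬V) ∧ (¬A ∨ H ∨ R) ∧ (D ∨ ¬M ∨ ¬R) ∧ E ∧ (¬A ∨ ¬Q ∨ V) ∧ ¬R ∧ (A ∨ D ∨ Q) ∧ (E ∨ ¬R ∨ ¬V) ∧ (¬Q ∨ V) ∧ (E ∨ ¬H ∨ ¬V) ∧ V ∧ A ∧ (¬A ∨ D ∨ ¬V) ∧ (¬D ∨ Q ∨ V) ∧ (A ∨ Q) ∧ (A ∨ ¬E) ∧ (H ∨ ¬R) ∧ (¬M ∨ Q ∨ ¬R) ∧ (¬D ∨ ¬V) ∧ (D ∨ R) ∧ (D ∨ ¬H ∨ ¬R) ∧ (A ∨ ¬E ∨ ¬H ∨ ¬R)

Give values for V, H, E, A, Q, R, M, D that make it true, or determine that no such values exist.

UNSATISFIABLE

Case V = True:
  (E) forces E = True.
  (¬R) forces R = False.
  (A) forces A = True.
  (¬A ∨ H ∨ R) forces H = True.
  (¬A ∨ D ∨ ¬V) forces D = True.
  Clause (¬D ∨ ¬V) is falsified — contradiction.
Case V = False:
  Clause (V) is falsified — contradiction.
Both cases fail, so the formula is unsatisfiable.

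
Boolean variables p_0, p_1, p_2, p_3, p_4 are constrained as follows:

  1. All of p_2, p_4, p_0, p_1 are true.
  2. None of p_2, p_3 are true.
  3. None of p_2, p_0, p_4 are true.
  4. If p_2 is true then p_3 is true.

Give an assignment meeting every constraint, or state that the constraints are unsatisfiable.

UNSATISFIABLE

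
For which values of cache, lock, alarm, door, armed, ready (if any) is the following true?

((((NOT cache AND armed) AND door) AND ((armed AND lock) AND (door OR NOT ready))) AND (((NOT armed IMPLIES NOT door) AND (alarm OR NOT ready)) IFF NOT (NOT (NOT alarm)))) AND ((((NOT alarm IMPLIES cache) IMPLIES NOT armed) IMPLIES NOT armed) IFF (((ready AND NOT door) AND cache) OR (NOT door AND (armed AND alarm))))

cache = False, lock = True, alarm = False, door = True, armed = True, ready = False

  (((NOT cache AND armed) AND door) AND ((armed AND lock) AND (door OR NOT ready))) AND (((NOT armed IMPLIES NOT door) AND (alarm OR NOT ready)) IFF NOT (NOT (NOT alarm))) = True
    ((NOT cache AND armed) AND door) AND ((armed AND lock) AND (door OR NOT ready)) = True
      (NOT cache AND armed) AND door = True
        NOT cache AND armed = True
          NOT cache = True
      (armed AND lock) AND (door OR NOT ready) = True
        armed AND lock = True
        door OR NOT ready = True
          NOT ready = True
    ((NOT armed IMPLIES NOT door) AND (alarm OR NOT ready)) IFF NOT (NOT (NOT alarm)) = True
      (NOT armed IMPLIES NOT door) AND (alarm OR NOT ready) = True
        NOT armed IMPLIES NOT door = True
          NOT armed = False
          NOT door = False
        alarm OR NOT ready = True
          NOT ready = True
      NOT (NOT (NOT alarm)) = True
        NOT (NOT alarm) = False
          NOT alarm = True
  (((NOT alarm IMPLIES cache) IMPLIES NOT armed) IMPLIES NOT armed) IFF (((ready AND NOT door) AND cache) OR (NOT door AND (armed AND alarm))) = True
    ((NOT alarm IMPLIES cache) IMPLIES NOT armed) IMPLIES NOT armed = False
      (NOT alarm IMPLIES cache) IMPLIES NOT armed = True
        NOT alarm IMPLIES cache = False
          NOT alarm = True
        NOT armed = False
      NOT armed = False
    ((ready AND NOT door) AND cache) OR (NOT door AND (armed AND alarm)) = False
      (ready AND NOT door) AND cache = False
        ready AND NOT door = False
          NOT door = False
      NOT door AND (armed AND alarm) = False
        NOT door = False
        armed AND alarm = False
Both conjuncts True, so the formula holds.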